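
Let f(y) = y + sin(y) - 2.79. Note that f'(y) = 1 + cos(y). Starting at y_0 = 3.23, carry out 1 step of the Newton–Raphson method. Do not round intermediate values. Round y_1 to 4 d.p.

-86.8271

y_0 = 3.230000: f = 0.351708, f' = 0.003905 → y_1 = 3.230000 - (0.351708)/(0.003905) = -86.827137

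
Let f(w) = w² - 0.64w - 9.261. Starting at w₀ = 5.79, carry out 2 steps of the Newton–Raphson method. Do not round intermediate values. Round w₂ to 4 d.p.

3.4192

f'(w) = 2w - 0.64
w_0 = 5.790000: f = 20.557500, f' = 10.940000 → w_1 = 5.790000 - (20.557500)/(10.940000) = 3.910887
w_1 = 3.910887: f = 3.531067, f' = 7.181773 → w_2 = 3.910887 - (3.531067)/(7.181773) = 3.419216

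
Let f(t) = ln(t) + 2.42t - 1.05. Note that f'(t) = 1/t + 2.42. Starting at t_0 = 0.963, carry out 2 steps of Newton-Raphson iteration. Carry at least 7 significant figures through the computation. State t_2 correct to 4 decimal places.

t_0 = 0.963000: f = 1.242758, f' = 3.458422 → t_1 = 0.963000 - (1.242758)/(3.458422) = 0.603657
t_1 = 0.603657: f = -0.093897, f' = 4.076569 → t_2 = 0.603657 - (-0.093897)/(4.076569) = 0.626691

0.6267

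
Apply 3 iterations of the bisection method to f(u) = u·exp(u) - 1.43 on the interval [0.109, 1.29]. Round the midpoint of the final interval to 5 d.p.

0.77331

f(0.109000) = -1.308447, f(1.290000) = 3.256295 (opposite signs)
step 1: m = 0.699500, f(m) = -0.022084 < 0 → root in [0.699500, 1.290000]
step 2: m = 0.994750, f(m) = 1.259852 > 0 → root in [0.699500, 0.994750]
step 3: m = 0.847125, f(m) = 0.546283 > 0 → root in [0.699500, 0.847125]
Midpoint of [0.699500, 0.847125] = 0.773313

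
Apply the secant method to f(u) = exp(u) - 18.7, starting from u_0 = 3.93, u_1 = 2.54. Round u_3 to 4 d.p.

f(u_0) = 32.206978, f(u_1) = -6.020329
u_2 = 2.540000 - (-6.020329)·(2.540000 - 3.930000)/(-6.020329 - (32.206978)) = 2.758908; f(u_2) = -2.917404
u_3 = 2.758908 - (-2.917404)·(2.758908 - 2.540000)/(-2.917404 - (-6.020329)) = 2.964727; f(u_3) = 0.689415

2.9647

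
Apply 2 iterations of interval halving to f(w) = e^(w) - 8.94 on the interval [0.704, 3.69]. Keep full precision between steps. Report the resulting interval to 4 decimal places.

f(0.704000) = -6.918176, f(3.690000) = 31.104847 (opposite signs)
step 1: m = 2.197000, f(m) = 0.057979 > 0 → root in [0.704000, 2.197000]
step 2: m = 1.450500, f(m) = -4.674753 < 0 → root in [1.450500, 2.197000]

[1.4505, 2.1970]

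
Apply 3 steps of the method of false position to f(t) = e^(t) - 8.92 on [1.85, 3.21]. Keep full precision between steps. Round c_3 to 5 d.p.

2.16064

f(1.850000) = -2.560180, f(3.210000) = 15.859086
step 1: c = 2.039033, f(c) = -1.236826 < 0 → new bracket [2.039033, 3.210000]
step 2: c = 2.123748, f(c) = -0.557580 < 0 → new bracket [2.123748, 3.210000]
step 3: c = 2.160642, f(c) = -0.243297 < 0 → new bracket [2.160642, 3.210000]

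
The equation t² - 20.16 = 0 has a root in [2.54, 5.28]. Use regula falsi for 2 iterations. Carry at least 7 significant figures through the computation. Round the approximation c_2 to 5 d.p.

f(2.540000) = -13.708400, f(5.280000) = 7.718400
step 1: c = 4.292992, f(c) = -1.730217 < 0 → new bracket [4.292992, 5.280000]
step 2: c = 4.473732, f(c) = -0.145724 < 0 → new bracket [4.473732, 5.280000]

4.47373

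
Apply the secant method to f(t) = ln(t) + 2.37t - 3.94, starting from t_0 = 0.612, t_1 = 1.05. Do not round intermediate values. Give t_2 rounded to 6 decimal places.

f(t_0) = -2.980583, f(t_1) = -1.402710
t_2 = 1.050000 - (-1.402710)·(1.050000 - 0.612000)/(-1.402710 - (-2.980583)) = 1.439377; f(t_2) = -0.164467

1.439377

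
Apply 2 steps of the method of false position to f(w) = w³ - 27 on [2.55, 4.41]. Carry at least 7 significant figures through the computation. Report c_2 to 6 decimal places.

2.938578

f(2.550000) = -10.418625, f(4.410000) = 58.766121
step 1: c = 2.830100, f(c) = -4.332412 < 0 → new bracket [2.830100, 4.410000]
step 2: c = 2.938578, f(c) = -1.624684 < 0 → new bracket [2.938578, 4.410000]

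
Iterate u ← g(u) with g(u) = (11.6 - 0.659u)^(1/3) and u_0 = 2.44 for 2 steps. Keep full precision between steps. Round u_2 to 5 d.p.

2.16733

u_1 = g(2.440000) = 2.153863
u_2 = g(2.153863) = 2.167327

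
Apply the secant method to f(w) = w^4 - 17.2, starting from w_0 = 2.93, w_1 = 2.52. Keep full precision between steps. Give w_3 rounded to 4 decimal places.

2.0915

f(w_0) = 56.500508, f(w_1) = 23.127580
w_2 = 2.520000 - (23.127580)·(2.520000 - 2.930000)/(23.127580 - (56.500508)) = 2.235868; f(w_2) = 7.791070
w_3 = 2.235868 - (7.791070)·(2.235868 - 2.520000)/(7.791070 - (23.127580)) = 2.091527; f(w_3) = 1.936123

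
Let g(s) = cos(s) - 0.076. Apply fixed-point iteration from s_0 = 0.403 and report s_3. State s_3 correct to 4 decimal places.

0.7557

s_1 = g(0.403000) = 0.843889
s_2 = g(0.843889) = 0.588562
s_3 = g(0.588562) = 0.755740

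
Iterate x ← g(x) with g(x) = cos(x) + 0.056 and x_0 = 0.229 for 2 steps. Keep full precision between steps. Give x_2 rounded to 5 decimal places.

0.57091

x_1 = g(0.229000) = 1.029894
x_2 = g(1.029894) = 0.570910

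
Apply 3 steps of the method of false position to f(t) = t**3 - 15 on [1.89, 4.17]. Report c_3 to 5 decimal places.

f(1.890000) = -8.248731, f(4.170000) = 57.511713
step 1: c = 2.175994, f(c) = -4.696774 < 0 → new bracket [2.175994, 4.170000]
step 2: c = 2.326543, f(c) = -2.406887 < 0 → new bracket [2.326543, 4.170000]
step 3: c = 2.400593, f(c) = -1.165749 < 0 → new bracket [2.400593, 4.170000]

2.40059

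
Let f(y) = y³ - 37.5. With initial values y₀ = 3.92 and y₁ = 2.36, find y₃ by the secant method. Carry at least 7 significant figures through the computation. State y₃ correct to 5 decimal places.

Secant update: y_(k+1) = y_k − f(y_k)·(y_k − y_(k-1))/(f(y_k) − f(y_(k-1))).
f(y_0) = 22.736288, f(y_1) = -24.355744
y_2 = 2.360000 - (-24.355744)·(2.360000 - 3.920000)/(-24.355744 - (22.736288)) = 3.166824; f(y_2) = -5.740650
y_3 = 3.166824 - (-5.740650)·(3.166824 - 2.360000)/(-5.740650 - (-24.355744)) = 3.415637; f(y_3) = 2.348801

3.41564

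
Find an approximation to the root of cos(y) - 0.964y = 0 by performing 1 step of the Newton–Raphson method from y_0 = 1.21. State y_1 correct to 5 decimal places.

f'(y) = -sin(y) - 0.964
y_0 = 1.210000: f = -0.813421, f' = -1.899616 → y_1 = 1.210000 - (-0.813421)/(-1.899616) = 0.781797

0.78180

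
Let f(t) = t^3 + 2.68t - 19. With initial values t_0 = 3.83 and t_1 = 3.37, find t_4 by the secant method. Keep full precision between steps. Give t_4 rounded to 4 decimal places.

f(t_0) = 47.446287, f(t_1) = 28.304353
t_2 = 3.370000 - (28.304353)·(3.370000 - 3.830000)/(28.304353 - (47.446287)) = 2.689818; f(t_2) = 7.669866
t_3 = 2.689818 - (7.669866)·(2.689818 - 3.370000)/(7.669866 - (28.304353)) = 2.436993; f(t_3) = 2.004288
t_4 = 2.436993 - (2.004288)·(2.436993 - 2.689818)/(2.004288 - (7.669866)) = 2.347552; f(t_4) = 0.228809

2.3476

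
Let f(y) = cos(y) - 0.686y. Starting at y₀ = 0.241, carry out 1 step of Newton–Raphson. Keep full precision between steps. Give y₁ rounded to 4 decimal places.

f'(y) = -sin(y) - 0.686
y_0 = 0.241000: f = 0.805774, f' = -0.924674 → y_1 = 0.241000 - (0.805774)/(-0.924674) = 1.112414

1.1124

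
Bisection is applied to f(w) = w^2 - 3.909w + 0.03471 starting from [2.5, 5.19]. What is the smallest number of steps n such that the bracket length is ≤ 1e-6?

22

Initial width b − a = 5.19 − 2.5 = 2.690000.
After n steps the width is (b−a)/2^n; need (b−a)/2^n ≤ 1e-6.
So n ≥ log₂(2.690000/1e-6) = log₂(2690000.0000) ≈ 21.3592.
Hence n = 22.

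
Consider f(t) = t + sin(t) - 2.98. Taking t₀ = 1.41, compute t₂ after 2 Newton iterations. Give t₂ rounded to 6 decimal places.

2.100958

Newton update: t ← t − f(t)/f'(t).
f'(t) = 1 + cos(t)
t_0 = 1.410000: f = -0.582900, f' = 1.160104 → t_1 = 1.410000 - (-0.582900)/(1.160104) = 1.912455
t_1 = 1.912455: f = -0.125345, f' = 0.664950 → t_2 = 1.912455 - (-0.125345)/(0.664950) = 2.100958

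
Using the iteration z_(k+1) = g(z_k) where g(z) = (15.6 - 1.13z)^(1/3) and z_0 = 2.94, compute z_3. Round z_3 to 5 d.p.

z_1 = g(2.940000) = 2.306961
z_2 = g(2.306961) = 2.350921
z_3 = g(2.350921) = 2.347921

2.34792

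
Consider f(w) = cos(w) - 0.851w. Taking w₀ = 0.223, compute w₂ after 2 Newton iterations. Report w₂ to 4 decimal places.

f'(w) = -sin(w) - 0.851
w_0 = 0.223000: f = 0.785465, f' = -1.072156 → w_1 = 0.223000 - (0.785465)/(-1.072156) = 0.955603
w_1 = 0.955603: f = -0.236102, f' = -1.667662 → w_2 = 0.955603 - (-0.236102)/(-1.667662) = 0.814027

0.8140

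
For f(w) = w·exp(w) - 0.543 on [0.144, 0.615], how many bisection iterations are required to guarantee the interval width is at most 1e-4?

Initial width b − a = 0.615 − 0.144 = 0.471000.
After n steps the width is (b−a)/2^n; need (b−a)/2^n ≤ 1e-4.
So n ≥ log₂(0.471000/1e-4) = log₂(4710.0000) ≈ 12.2015.
Hence n = 13.

13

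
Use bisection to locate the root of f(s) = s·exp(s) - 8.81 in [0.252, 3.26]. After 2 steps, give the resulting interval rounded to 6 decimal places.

f(0.252000) = -8.485778, f(3.260000) = 76.111491 (opposite signs)
step 1: m = 1.756000, f(m) = 1.355895 > 0 → root in [0.252000, 1.756000]
step 2: m = 1.004000, f(m) = -6.069907 < 0 → root in [1.004000, 1.756000]

[1.004000, 1.756000]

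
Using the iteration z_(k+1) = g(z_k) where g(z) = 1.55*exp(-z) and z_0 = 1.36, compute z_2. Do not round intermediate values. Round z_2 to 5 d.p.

1.04126

z_1 = g(1.360000) = 0.397824
z_2 = g(0.397824) = 1.041259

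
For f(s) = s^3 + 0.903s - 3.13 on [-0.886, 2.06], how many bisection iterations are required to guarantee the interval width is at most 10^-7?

Initial width b − a = 2.06 − -0.886 = 2.946000.
After n steps the width is (b−a)/2^n; need (b−a)/2^n ≤ 10^-7.
So n ≥ log₂(2.946000/10^-7) = log₂(29460000.0000) ≈ 24.8123.
Hence n = 25.

25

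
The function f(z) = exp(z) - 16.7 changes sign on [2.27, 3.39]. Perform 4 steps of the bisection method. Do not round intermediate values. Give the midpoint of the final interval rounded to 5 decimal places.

f(2.270000) = -7.020599, f(3.390000) = 12.965952 (opposite signs)
step 1: m = 2.830000, f(m) = 0.245461 > 0 → root in [2.270000, 2.830000]
step 2: m = 2.550000, f(m) = -3.892896 < 0 → root in [2.550000, 2.830000]
step 3: m = 2.690000, f(m) = -1.968324 < 0 → root in [2.690000, 2.830000]
step 4: m = 2.760000, f(m) = -0.900157 < 0 → root in [2.760000, 2.830000]
Midpoint of [2.760000, 2.830000] = 2.795000

2.79500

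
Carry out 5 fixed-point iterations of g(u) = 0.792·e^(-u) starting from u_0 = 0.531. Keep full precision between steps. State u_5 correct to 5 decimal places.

0.48558

u_1 = g(0.531000) = 0.465709
u_2 = g(0.465709) = 0.497130
u_3 = g(0.497130) = 0.481753
u_4 = g(0.481753) = 0.489218
u_5 = g(0.489218) = 0.485580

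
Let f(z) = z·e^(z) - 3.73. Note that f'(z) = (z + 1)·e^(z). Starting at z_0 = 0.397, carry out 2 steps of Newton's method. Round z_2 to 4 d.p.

1.4422

z_0 = 0.397000: f = -3.139520, f' = 2.077836 → z_1 = 0.397000 - (-3.139520)/(2.077836) = 1.907956
z_1 = 1.907956: f = 9.128292, f' = 19.597594 → z_2 = 1.907956 - (9.128292)/(19.597594) = 1.442170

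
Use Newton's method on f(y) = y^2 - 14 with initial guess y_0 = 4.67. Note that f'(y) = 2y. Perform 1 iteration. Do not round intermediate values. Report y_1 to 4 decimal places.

Newton update: y ← y − f(y)/f'(y).
y_0 = 4.670000: f = 7.808900, f' = 9.340000 → y_1 = 4.670000 - (7.808900)/(9.340000) = 3.833929

3.8339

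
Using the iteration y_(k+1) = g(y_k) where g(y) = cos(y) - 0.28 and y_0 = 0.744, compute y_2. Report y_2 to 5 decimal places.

0.61792

y_1 = g(0.744000) = 0.455766
y_2 = g(0.455766) = 0.617924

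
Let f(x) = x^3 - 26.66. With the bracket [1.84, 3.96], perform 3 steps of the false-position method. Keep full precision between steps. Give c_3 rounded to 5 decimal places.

False-position update: c = (a·f(b) − b·f(a))/(f(b) − f(a)); replace the endpoint whose sign matches f(c).
f(1.840000) = -20.430496, f(3.960000) = 35.439136
step 1: c = 2.615245, f(c) = -8.773016 < 0 → new bracket [2.615245, 3.960000]
step 2: c = 2.882085, f(c) = -2.720217 < 0 → new bracket [2.882085, 3.960000]
step 3: c = 2.958925, f(c) = -0.753919 < 0 → new bracket [2.958925, 3.960000]

2.95892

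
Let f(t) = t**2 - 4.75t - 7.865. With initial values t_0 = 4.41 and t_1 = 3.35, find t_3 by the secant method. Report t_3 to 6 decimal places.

Secant update: t_(k+1) = t_k − f(t_k)·(t_k − t_(k-1))/(f(t_k) − f(t_(k-1))).
f(t_0) = -9.364400, f(t_1) = -12.555000
t_2 = 3.350000 - (-12.555000)·(3.350000 - 4.410000)/(-12.555000 - (-9.364400)) = 7.521096; f(t_2) = 12.976683
t_3 = 7.521096 - (12.976683)·(7.521096 - 3.350000)/(12.976683 - (-12.555000)) = 5.401103; f(t_3) = -4.348325

5.401103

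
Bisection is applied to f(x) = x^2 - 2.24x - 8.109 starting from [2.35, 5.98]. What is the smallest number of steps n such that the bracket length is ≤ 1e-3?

12

Initial width b − a = 5.98 − 2.35 = 3.630000.
After n steps the width is (b−a)/2^n; need (b−a)/2^n ≤ 1e-3.
So n ≥ log₂(3.630000/1e-3) = log₂(3630.0000) ≈ 11.8258.
Hence n = 12.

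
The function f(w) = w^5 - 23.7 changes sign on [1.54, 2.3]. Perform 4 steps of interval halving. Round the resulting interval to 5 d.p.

f(1.540000) = -15.038291, f(2.300000) = 40.663430 (opposite signs)
step 1: m = 1.920000, f(m) = 2.391926 > 0 → root in [1.540000, 1.920000]
step 2: m = 1.730000, f(m) = -8.203611 < 0 → root in [1.730000, 1.920000]
step 3: m = 1.825000, f(m) = -3.455160 < 0 → root in [1.825000, 1.920000]
step 4: m = 1.872500, f(m) = -0.679798 < 0 → root in [1.872500, 1.920000]

[1.87250, 1.92000]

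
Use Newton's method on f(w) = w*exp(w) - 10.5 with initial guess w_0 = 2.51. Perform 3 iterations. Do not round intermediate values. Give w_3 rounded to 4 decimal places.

1.7778

Newton update: w ← w − f(w)/f'(w).
f'(w) = (w+1)*exp(w)
w_0 = 2.510000: f = 20.385374, f' = 43.190305 → w_1 = 2.510000 - (20.385374)/(43.190305) = 2.038010
w_1 = 2.038010: f = 5.142389, f' = 23.317712 → w_2 = 2.038010 - (5.142389)/(23.317712) = 1.817475
w_2 = 1.817475: f = 0.688905, f' = 17.345197 → w_3 = 1.817475 - (0.688905)/(17.345197) = 1.777757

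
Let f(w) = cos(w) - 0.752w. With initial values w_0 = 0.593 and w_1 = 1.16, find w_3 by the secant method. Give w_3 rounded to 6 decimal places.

0.862877

f(w_0) = 0.383332, f(w_1) = -0.472980
w_2 = 1.160000 - (-0.472980)·(1.160000 - 0.593000)/(-0.472980 - (0.383332)) = 0.846820; f(w_2) = 0.025560
w_3 = 0.846820 - (0.025560)·(0.846820 - 1.160000)/(0.025560 - (-0.472980)) = 0.862877; f(w_3) = 0.001371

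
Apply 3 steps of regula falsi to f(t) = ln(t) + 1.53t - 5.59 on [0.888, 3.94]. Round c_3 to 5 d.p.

2.94841

f(0.888000) = -4.350144, f(3.940000) = 1.809381
step 1: c = 3.043465, f(c) = 0.179498 > 0 → new bracket [0.888000, 3.043465]
step 2: c = 2.958049, f(c) = 0.020346 > 0 → new bracket [0.888000, 2.958049]
step 3: c = 2.948413, f(c) = 0.002339 > 0 → new bracket [0.888000, 2.948413]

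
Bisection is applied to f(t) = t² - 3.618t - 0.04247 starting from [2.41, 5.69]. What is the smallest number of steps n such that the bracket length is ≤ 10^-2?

9

Initial width b − a = 5.69 − 2.41 = 3.280000.
After n steps the width is (b−a)/2^n; need (b−a)/2^n ≤ 10^-2.
So n ≥ log₂(3.280000/10^-2) = log₂(328.0000) ≈ 8.3576.
Hence n = 9.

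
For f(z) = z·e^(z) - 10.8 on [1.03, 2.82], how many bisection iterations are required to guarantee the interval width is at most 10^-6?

Initial width b − a = 2.82 − 1.03 = 1.790000.
After n steps the width is (b−a)/2^n; need (b−a)/2^n ≤ 10^-6.
So n ≥ log₂(1.790000/10^-6) = log₂(1790000.0000) ≈ 20.7715.
Hence n = 21.

21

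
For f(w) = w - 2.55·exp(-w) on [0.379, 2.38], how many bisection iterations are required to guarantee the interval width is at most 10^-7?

Initial width b − a = 2.38 − 0.379 = 2.001000.
After n steps the width is (b−a)/2^n; need (b−a)/2^n ≤ 10^-7.
So n ≥ log₂(2.001000/10^-7) = log₂(20010000.0000) ≈ 24.2542.
Hence n = 25.

25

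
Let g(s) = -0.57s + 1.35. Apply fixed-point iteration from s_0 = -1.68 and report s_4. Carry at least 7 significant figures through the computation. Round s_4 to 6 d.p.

0.591764

s_1 = g(-1.680000) = 2.307600
s_2 = g(2.307600) = 0.034668
s_3 = g(0.034668) = 1.330239
s_4 = g(1.330239) = 0.591764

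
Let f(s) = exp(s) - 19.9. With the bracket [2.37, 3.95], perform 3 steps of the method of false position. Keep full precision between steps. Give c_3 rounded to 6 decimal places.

False-position update: c = (a·f(b) − b·f(a))/(f(b) − f(a)); replace the endpoint whose sign matches f(c).
f(2.370000) = -9.202608, f(3.950000) = 32.035367
step 1: c = 2.722591, f(c) = -4.680301 < 0 → new bracket [2.722591, 3.950000]
step 2: c = 2.879054, f(c) = -2.102578 < 0 → new bracket [2.879054, 3.950000]
step 3: c = 2.945014, f(c) = -0.889073 < 0 → new bracket [2.945014, 3.950000]

2.945014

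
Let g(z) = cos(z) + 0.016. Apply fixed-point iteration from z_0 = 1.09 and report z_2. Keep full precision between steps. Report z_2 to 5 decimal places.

0.90369

z_1 = g(1.090000) = 0.478485
z_2 = g(0.478485) = 0.903693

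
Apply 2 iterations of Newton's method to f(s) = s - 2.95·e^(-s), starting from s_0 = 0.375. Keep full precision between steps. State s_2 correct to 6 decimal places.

1.037550

Newton update: s ← s − f(s)/f'(s).
f'(s) = 1 + 2.95·e^(-s)
s_0 = 0.375000: f = -1.652503, f' = 3.027503 → s_1 = 0.375000 - (-1.652503)/(3.027503) = 0.920830
s_1 = 0.920830: f = -0.253825, f' = 2.174655 → s_2 = 0.920830 - (-0.253825)/(2.174655) = 1.037550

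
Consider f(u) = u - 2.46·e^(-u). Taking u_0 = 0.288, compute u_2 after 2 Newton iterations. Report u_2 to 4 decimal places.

Newton update: u ← u − f(u)/f'(u).
f'(u) = 1 + 2.46·e^(-u)
u_0 = 0.288000: f = -1.556414, f' = 2.844414 → u_1 = 0.288000 - (-1.556414)/(2.844414) = 0.835183
u_1 = 0.835183: f = -0.231954, f' = 2.067136 → u_2 = 0.835183 - (-0.231954)/(2.067136) = 0.947393

0.9474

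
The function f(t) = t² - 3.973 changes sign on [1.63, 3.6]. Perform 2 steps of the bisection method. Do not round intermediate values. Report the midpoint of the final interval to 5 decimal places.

f(1.630000) = -1.316100, f(3.600000) = 8.987000 (opposite signs)
step 1: m = 2.615000, f(m) = 2.865225 > 0 → root in [1.630000, 2.615000]
step 2: m = 2.122500, f(m) = 0.532006 > 0 → root in [1.630000, 2.122500]
Midpoint of [1.630000, 2.122500] = 1.876250

1.87625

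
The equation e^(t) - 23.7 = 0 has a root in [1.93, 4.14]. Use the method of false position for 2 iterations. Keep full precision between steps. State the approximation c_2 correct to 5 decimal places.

2.91695

False-position update: c = (a·f(b) − b·f(a))/(f(b) − f(a)); replace the endpoint whose sign matches f(c).
f(1.930000) = -16.810490, f(4.140000) = 39.102821
step 1: c = 2.594443, f(c) = -10.310879 < 0 → new bracket [2.594443, 4.140000]
step 2: c = 2.916945, f(c) = -5.215264 < 0 → new bracket [2.916945, 4.140000]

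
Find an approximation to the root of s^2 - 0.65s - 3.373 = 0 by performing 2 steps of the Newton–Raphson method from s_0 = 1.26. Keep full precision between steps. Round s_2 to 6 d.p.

Newton update: s ← s − f(s)/f'(s).
f'(s) = 2s - 0.65
s_0 = 1.260000: f = -2.604400, f' = 1.870000 → s_1 = 1.260000 - (-2.604400)/(1.870000) = 2.652727
s_1 = 2.652727: f = 1.939689, f' = 4.655455 → s_2 = 2.652727 - (1.939689)/(4.655455) = 2.236079

2.236079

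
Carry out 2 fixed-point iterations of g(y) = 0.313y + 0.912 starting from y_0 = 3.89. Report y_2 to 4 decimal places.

y_1 = g(3.890000) = 2.129570
y_2 = g(2.129570) = 1.578555

1.5786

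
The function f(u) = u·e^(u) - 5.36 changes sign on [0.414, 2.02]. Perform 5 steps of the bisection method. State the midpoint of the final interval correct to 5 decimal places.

1.34247

f(0.414000) = -4.733677, f(2.020000) = 9.867416 (opposite signs)
step 1: m = 1.217000, f(m) = -1.250141 < 0 → root in [1.217000, 2.020000]
step 2: m = 1.618500, f(m) = 2.806168 > 0 → root in [1.217000, 1.618500]
step 3: m = 1.417750, f(m) = 0.492220 > 0 → root in [1.217000, 1.417750]
step 4: m = 1.317375, f(m) = -0.441438 < 0 → root in [1.317375, 1.417750]
step 5: m = 1.367563, f(m) = 0.008736 > 0 → root in [1.317375, 1.367563]
Midpoint of [1.317375, 1.367563] = 1.342469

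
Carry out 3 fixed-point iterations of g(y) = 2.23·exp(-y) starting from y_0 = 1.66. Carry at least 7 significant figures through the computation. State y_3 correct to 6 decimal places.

0.518223

y_1 = g(1.660000) = 0.424010
y_2 = g(0.424010) = 1.459351
y_3 = g(1.459351) = 0.518223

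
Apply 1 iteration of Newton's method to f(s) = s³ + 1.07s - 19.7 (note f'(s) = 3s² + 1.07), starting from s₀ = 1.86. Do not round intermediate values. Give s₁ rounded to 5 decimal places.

2.84481

s_0 = 1.860000: f = -11.274944, f' = 11.448800 → s_1 = 1.860000 - (-11.274944)/(11.448800) = 2.844814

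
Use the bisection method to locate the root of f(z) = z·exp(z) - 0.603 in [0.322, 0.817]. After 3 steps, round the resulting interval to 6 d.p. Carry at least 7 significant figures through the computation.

f(0.322000) = -0.158677, f(0.817000) = 1.246442 (opposite signs)
step 1: m = 0.569500, f(m) = 0.403525 > 0 → root in [0.322000, 0.569500]
step 2: m = 0.445750, f(m) = 0.093110 > 0 → root in [0.322000, 0.445750]
step 3: m = 0.383875, f(m) = -0.039486 < 0 → root in [0.383875, 0.445750]

[0.383875, 0.445750]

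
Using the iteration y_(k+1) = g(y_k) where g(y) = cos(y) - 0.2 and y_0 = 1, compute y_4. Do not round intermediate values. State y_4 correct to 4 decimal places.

y_1 = g(1.000000) = 0.340302
y_2 = g(0.340302) = 0.742654
y_3 = g(0.742654) = 0.536677
y_4 = g(0.536677) = 0.659413

0.6594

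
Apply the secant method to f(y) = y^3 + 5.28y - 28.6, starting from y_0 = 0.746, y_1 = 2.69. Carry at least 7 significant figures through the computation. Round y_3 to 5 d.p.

f(y_0) = -24.245959, f(y_1) = 5.068309
y_2 = 2.690000 - (5.068309)·(2.690000 - 0.746000)/(5.068309 - (-24.245959)) = 2.353891; f(y_2) = -3.129012
y_3 = 2.353891 - (-3.129012)·(2.353891 - 2.690000)/(-3.129012 - (5.068309)) = 2.482188; f(y_3) = -0.200658

2.48219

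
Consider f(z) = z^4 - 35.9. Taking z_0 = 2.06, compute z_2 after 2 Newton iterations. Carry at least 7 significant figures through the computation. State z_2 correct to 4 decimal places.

2.4565

Newton update: z ← z − f(z)/f'(z).
f'(z) = 4z^3
z_0 = 2.060000: f = -17.891859, f' = 34.967264 → z_1 = 2.060000 - (-17.891859)/(34.967264) = 2.571675
z_1 = 2.571675: f = 7.838514, f' = 68.031181 → z_2 = 2.571675 - (7.838514)/(68.031181) = 2.456455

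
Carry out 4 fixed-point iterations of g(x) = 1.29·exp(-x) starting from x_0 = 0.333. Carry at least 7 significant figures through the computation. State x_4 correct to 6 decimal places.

x_1 = g(0.333000) = 0.924634
x_2 = g(0.924634) = 0.511713
x_3 = g(0.511713) = 0.773313
x_4 = g(0.773313) = 0.595311

0.595311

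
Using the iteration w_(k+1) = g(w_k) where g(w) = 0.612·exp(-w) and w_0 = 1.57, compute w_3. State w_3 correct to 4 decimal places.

w_1 = g(1.570000) = 0.127324
w_2 = g(0.127324) = 0.538835
w_3 = g(0.538835) = 0.357058

0.3571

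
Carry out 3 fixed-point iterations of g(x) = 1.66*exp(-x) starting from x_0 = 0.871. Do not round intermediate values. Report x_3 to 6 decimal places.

x_1 = g(0.871000) = 0.694764
x_2 = g(0.694764) = 0.828659
x_3 = g(0.828659) = 0.724813

0.724813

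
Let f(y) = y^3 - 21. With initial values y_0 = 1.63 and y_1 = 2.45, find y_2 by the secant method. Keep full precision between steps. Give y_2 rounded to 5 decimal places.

2.94743

f(y_0) = -16.669253, f(y_1) = -6.293875
y_2 = 2.450000 - (-6.293875)·(2.450000 - 1.630000)/(-6.293875 - (-16.669253)) = 2.947425; f(y_2) = 4.605220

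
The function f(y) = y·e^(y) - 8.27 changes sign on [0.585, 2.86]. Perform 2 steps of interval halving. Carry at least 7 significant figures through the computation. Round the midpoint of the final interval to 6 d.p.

1.438125

f(0.585000) = -7.219930, f(2.860000) = 41.669967 (opposite signs)
step 1: m = 1.722500, f(m) = 1.373429 > 0 → root in [0.585000, 1.722500]
step 2: m = 1.153750, f(m) = -4.612545 < 0 → root in [1.153750, 1.722500]
Midpoint of [1.153750, 1.722500] = 1.438125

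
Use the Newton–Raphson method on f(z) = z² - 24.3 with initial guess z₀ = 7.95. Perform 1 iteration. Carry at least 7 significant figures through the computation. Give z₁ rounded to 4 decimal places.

f'(z) = 2z
z_0 = 7.950000: f = 38.902500, f' = 15.900000 → z_1 = 7.950000 - (38.902500)/(15.900000) = 5.503302

5.5033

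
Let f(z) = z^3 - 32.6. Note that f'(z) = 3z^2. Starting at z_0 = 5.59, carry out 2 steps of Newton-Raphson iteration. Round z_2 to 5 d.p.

z_0 = 5.590000: f = 142.076879, f' = 93.744300 → z_1 = 5.590000 - (142.076879)/(93.744300) = 4.074421
z_1 = 4.074421: f = 35.039089, f' = 49.802723 → z_2 = 4.074421 - (35.039089)/(49.802723) = 3.370863

3.37086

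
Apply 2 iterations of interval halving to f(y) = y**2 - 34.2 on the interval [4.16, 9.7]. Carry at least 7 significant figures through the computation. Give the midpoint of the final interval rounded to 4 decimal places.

6.2375

f(4.160000) = -16.894400, f(9.700000) = 59.890000 (opposite signs)
step 1: m = 6.930000, f(m) = 13.824900 > 0 → root in [4.160000, 6.930000]
step 2: m = 5.545000, f(m) = -3.452975 < 0 → root in [5.545000, 6.930000]
Midpoint of [5.545000, 6.930000] = 6.237500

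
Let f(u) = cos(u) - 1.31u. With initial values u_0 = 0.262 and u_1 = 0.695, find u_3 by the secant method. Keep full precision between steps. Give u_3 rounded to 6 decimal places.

0.620787

f(u_0) = 0.622654, f(u_1) = -0.142396
u_2 = 0.695000 - (-0.142396)·(0.695000 - 0.262000)/(-0.142396 - (0.622654)) = 0.614407; f(u_2) = 0.012242
u_3 = 0.614407 - (0.012242)·(0.614407 - 0.695000)/(0.012242 - (-0.142396)) = 0.620787; f(u_3) = 0.000189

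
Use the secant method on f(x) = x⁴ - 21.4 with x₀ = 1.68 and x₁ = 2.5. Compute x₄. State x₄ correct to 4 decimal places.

f(x_0) = -13.434058, f(x_1) = 17.662500
x_2 = 2.500000 - (17.662500)·(2.500000 - 1.680000)/(17.662500 - (-13.434058)) = 2.034249; f(x_2) = -4.275554
x_3 = 2.034249 - (-4.275554)·(2.034249 - 2.500000)/(-4.275554 - (17.662500)) = 2.125020; f(x_3) = -1.008352
x_4 = 2.125020 - (-1.008352)·(2.125020 - 2.034249)/(-1.008352 - (-4.275554)) = 2.153035; f(x_4) = 0.088409

2.1530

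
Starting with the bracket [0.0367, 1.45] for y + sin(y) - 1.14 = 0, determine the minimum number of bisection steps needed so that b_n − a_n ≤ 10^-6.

21

Initial width b − a = 1.45 − 0.0367 = 1.413300.
After n steps the width is (b−a)/2^n; need (b−a)/2^n ≤ 10^-6.
So n ≥ log₂(1.413300/10^-6) = log₂(1413300.0000) ≈ 20.4306.
Hence n = 21.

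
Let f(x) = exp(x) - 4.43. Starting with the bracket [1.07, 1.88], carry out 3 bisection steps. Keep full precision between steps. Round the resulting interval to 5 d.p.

f(1.070000) = -1.514621, f(1.880000) = 2.123505 (opposite signs)
step 1: m = 1.475000, f(m) = -0.058964 < 0 → root in [1.475000, 1.880000]
step 2: m = 1.677500, f(m) = 0.922159 > 0 → root in [1.475000, 1.677500]
step 3: m = 1.576250, f(m) = 0.406784 > 0 → root in [1.475000, 1.576250]

[1.47500, 1.57625]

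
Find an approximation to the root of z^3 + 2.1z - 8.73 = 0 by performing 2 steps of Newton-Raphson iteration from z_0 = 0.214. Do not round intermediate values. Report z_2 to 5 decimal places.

Newton update: z ← z − f(z)/f'(z).
f'(z) = 3z^2 + 2.1
z_0 = 0.214000: f = -8.270800, f' = 2.237388 → z_1 = 0.214000 - (-8.270800)/(2.237388) = 3.910632
z_1 = 3.910632: f = 59.287780, f' = 47.979124 → z_2 = 3.910632 - (59.287780)/(47.979124) = 2.674932

2.67493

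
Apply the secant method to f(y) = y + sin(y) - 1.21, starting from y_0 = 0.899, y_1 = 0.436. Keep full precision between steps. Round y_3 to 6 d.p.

Secant update: y_(k+1) = y_k − f(y_k)·(y_k − y_(k-1))/(f(y_k) − f(y_(k-1))).
f(y_0) = 0.471705, f(y_1) = -0.351683
y_2 = 0.436000 - (-0.351683)·(0.436000 - 0.899000)/(-0.351683 - (0.471705)) = 0.633755; f(y_2) = 0.015930
y_3 = 0.633755 - (0.015930)·(0.633755 - 0.436000)/(0.015930 - (-0.351683)) = 0.625186; f(y_3) = 0.000434

0.625186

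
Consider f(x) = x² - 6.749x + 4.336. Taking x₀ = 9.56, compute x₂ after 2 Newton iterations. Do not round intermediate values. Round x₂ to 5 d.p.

f'(x) = 2x - 6.749
x_0 = 9.560000: f = 31.209160, f' = 12.371000 → x_1 = 9.560000 - (31.209160)/(12.371000) = 7.037232
x_1 = 7.037232: f = 6.364357, f' = 7.325464 → x_2 = 7.037232 - (6.364357)/(7.325464) = 6.168433

6.16843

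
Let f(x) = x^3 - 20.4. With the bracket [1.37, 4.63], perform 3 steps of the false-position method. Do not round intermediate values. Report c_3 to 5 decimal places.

2.54152

f(1.370000) = -17.828647, f(4.630000) = 78.852847
step 1: c = 1.971164, f(c) = -12.741072 < 0 → new bracket [1.971164, 4.630000]
step 2: c = 2.341018, f(c) = -7.570365 < 0 → new bracket [2.341018, 4.630000]
step 3: c = 2.541525, f(c) = -3.983407 < 0 → new bracket [2.541525, 4.630000]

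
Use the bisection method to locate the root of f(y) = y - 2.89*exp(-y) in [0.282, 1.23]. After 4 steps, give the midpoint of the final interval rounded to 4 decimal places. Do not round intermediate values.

f(0.282000) = -1.897851, f(1.230000) = 0.385274 (opposite signs)
step 1: m = 0.756000, f(m) = -0.600973 < 0 → root in [0.756000, 1.230000]
step 2: m = 0.993000, f(m) = -0.077640 < 0 → root in [0.993000, 1.230000]
step 3: m = 1.111500, f(m) = 0.160502 > 0 → root in [0.993000, 1.111500]
step 4: m = 1.052250, f(m) = 0.043203 > 0 → root in [0.993000, 1.052250]
Midpoint of [0.993000, 1.052250] = 1.022625

1.0226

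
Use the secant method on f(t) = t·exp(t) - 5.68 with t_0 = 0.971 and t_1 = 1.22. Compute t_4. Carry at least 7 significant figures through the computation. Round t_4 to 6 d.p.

1.399887

f(t_0) = -3.115993, f(t_1) = -1.547631
t_2 = 1.220000 - (-1.547631)·(1.220000 - 0.971000)/(-1.547631 - (-3.115993)) = 1.465709; f(t_2) = 0.667414
t_3 = 1.465709 - (0.667414)·(1.465709 - 1.220000)/(0.667414 - (-1.547631)) = 1.391674; f(t_3) = -0.083274
t_4 = 1.391674 - (-0.083274)·(1.391674 - 1.465709)/(-0.083274 - (0.667414)) = 1.399887; f(t_4) = -0.003821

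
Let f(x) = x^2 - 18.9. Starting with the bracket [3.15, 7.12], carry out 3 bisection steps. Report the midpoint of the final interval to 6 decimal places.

f(3.150000) = -8.977500, f(7.120000) = 31.794400 (opposite signs)
step 1: m = 5.135000, f(m) = 7.468225 > 0 → root in [3.150000, 5.135000]
step 2: m = 4.142500, f(m) = -1.739694 < 0 → root in [4.142500, 5.135000]
step 3: m = 4.638750, f(m) = 2.618002 > 0 → root in [4.142500, 4.638750]
Midpoint of [4.142500, 4.638750] = 4.390625

4.390625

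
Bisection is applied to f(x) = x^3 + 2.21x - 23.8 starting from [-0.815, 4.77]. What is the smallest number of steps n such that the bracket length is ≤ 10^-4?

Initial width b − a = 4.77 − -0.815 = 5.585000.
After n steps the width is (b−a)/2^n; need (b−a)/2^n ≤ 10^-4.
So n ≥ log₂(5.585000/10^-4) = log₂(55850.0000) ≈ 15.7693.
Hence n = 16.

16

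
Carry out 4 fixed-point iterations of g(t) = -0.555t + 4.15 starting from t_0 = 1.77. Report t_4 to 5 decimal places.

2.58353

t_1 = g(1.770000) = 3.167650
t_2 = g(3.167650) = 2.391954
t_3 = g(2.391954) = 2.822465
t_4 = g(2.822465) = 2.583532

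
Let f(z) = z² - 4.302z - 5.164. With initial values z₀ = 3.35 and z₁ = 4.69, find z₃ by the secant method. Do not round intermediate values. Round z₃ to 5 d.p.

f(z_0) = -8.353200, f(z_1) = -3.344280
z_2 = 4.690000 - (-3.344280)·(4.690000 - 3.350000)/(-3.344280 - (-8.353200)) = 5.584671; f(z_2) = 1.999295
z_3 = 5.584671 - (1.999295)·(5.584671 - 4.690000)/(1.999295 - (-3.344280)) = 5.249930; f(z_3) = -0.187431

5.24993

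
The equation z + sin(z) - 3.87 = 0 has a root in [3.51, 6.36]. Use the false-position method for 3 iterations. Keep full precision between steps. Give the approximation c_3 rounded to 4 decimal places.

f(3.510000) = -0.720130, f(6.360000) = 2.566739
step 1: c = 4.134415, f(c) = -0.573156 < 0 → new bracket [4.134415, 6.360000]
step 2: c = 4.540673, f(c) = -0.314620 < 0 → new bracket [4.540673, 6.360000]
step 3: c = 4.739328, f(c) = -0.130309 < 0 → new bracket [4.739328, 6.360000]

4.7393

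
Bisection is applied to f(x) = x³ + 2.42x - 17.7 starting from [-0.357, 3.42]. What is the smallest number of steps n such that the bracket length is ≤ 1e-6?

Initial width b − a = 3.42 − -0.357 = 3.777000.
After n steps the width is (b−a)/2^n; need (b−a)/2^n ≤ 1e-6.
So n ≥ log₂(3.777000/1e-6) = log₂(3777000.0000) ≈ 21.8488.
Hence n = 22.

22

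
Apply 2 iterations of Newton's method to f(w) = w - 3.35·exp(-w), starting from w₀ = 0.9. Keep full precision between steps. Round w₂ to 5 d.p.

1.10713

f'(w) = 1 + 3.35·exp(-w)
w_0 = 0.900000: f = -0.462008, f' = 2.362008 → w_1 = 0.900000 - (-0.462008)/(2.362008) = 1.095600
w_1 = 1.095600: f = -0.024436, f' = 2.120036 → w_2 = 1.095600 - (-0.024436)/(2.120036) = 1.107126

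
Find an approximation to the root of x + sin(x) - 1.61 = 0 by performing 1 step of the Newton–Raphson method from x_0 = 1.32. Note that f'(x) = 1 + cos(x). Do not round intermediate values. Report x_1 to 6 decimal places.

0.776234

Newton update: x ← x − f(x)/f'(x).
x_0 = 1.320000: f = 0.678715, f' = 1.248175 → x_1 = 1.320000 - (0.678715)/(1.248175) = 0.776234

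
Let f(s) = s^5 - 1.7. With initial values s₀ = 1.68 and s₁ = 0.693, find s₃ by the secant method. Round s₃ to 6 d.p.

f(s_0) = 11.682782, f(s_1) = -1.540167
s_2 = 0.693000 - (-1.540167)·(0.693000 - 1.680000)/(-1.540167 - (11.682782)) = 0.807963; f(s_2) = -1.355685
s_3 = 0.807963 - (-1.355685)·(0.807963 - 0.693000)/(-1.355685 - (-1.540167)) = 1.652775; f(s_3) = 10.633004

1.652775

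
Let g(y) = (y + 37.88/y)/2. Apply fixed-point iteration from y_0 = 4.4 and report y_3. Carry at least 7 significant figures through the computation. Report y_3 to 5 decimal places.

6.15468

y_1 = g(4.400000) = 6.504545
y_2 = g(6.504545) = 6.164083
y_3 = g(6.164083) = 6.154680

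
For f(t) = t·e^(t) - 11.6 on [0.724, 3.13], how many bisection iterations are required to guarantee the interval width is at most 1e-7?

25

Initial width b − a = 3.13 − 0.724 = 2.406000.
After n steps the width is (b−a)/2^n; need (b−a)/2^n ≤ 1e-7.
So n ≥ log₂(2.406000/1e-7) = log₂(24060000.0000) ≈ 24.5201.
Hence n = 25.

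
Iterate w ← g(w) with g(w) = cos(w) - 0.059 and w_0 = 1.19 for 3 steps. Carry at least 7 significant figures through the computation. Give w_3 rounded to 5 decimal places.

w_1 = g(1.190000) = 0.312660
w_2 = g(0.312660) = 0.892519
w_3 = g(0.892519) = 0.568453

0.56845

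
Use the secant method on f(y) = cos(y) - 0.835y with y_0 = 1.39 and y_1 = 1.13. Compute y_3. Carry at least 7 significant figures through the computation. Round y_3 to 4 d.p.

0.8196

f(y_0) = -0.980837, f(y_1) = -0.516890
y_2 = 1.130000 - (-0.516890)·(1.130000 - 1.390000)/(-0.516890 - (-0.980837)) = 0.840330; f(y_2) = -0.034459
y_3 = 0.840330 - (-0.034459)·(0.840330 - 1.130000)/(-0.034459 - (-0.516890)) = 0.819640; f(y_3) = -0.001915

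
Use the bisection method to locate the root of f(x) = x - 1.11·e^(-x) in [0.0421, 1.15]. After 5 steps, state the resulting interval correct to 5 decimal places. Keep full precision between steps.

[0.59605, 0.63067]

f(0.042100) = -1.022139, f(1.150000) = 0.798533 (opposite signs)
step 1: m = 0.596050, f(m) = -0.015542 < 0 → root in [0.596050, 1.150000]
step 2: m = 0.873025, f(m) = 0.409393 > 0 → root in [0.596050, 0.873025]
step 3: m = 0.734537, f(m) = 0.202040 > 0 → root in [0.596050, 0.734537]
step 4: m = 0.665294, f(m) = 0.094618 > 0 → root in [0.596050, 0.665294]
step 5: m = 0.630672, f(m) = 0.039892 > 0 → root in [0.596050, 0.630672]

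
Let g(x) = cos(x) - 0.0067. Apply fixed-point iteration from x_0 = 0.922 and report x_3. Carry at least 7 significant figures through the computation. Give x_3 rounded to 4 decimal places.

0.6755

x_1 = g(0.922000) = 0.597528
x_2 = g(0.597528) = 0.820029
x_3 = g(0.820029) = 0.675500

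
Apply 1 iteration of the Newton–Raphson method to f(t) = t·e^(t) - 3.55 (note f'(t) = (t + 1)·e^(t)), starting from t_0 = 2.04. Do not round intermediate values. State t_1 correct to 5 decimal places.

t_0 = 2.040000: f = 12.138843, f' = 23.379452 → t_1 = 2.040000 - (12.138843)/(23.379452) = 1.520790

1.52079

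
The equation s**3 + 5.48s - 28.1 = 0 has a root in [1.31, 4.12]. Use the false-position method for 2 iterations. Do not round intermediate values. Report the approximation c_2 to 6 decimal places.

f(1.310000) = -18.673109, f(4.120000) = 64.412128
step 1: c = 1.941537, f(c) = -10.141618 < 0 → new bracket [1.941537, 4.120000]
step 2: c = 2.237876, f(c) = -4.628961 < 0 → new bracket [2.237876, 4.120000]

2.237876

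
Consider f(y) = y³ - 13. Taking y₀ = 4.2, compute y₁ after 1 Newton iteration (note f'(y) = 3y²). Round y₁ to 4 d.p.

3.0457

Newton update: y ← y − f(y)/f'(y).
y_0 = 4.200000: f = 61.088000, f' = 52.920000 → y_1 = 4.200000 - (61.088000)/(52.920000) = 3.045654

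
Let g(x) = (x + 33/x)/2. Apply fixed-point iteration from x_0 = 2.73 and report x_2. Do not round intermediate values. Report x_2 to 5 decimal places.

5.93151

x_1 = g(2.730000) = 7.408956
x_2 = g(7.408956) = 5.931512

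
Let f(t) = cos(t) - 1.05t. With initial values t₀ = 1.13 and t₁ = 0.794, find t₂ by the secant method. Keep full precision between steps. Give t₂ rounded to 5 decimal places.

0.72290

f(t_0) = -0.759840, f(t_1) = -0.132702
t_2 = 0.794000 - (-0.132702)·(0.794000 - 1.130000)/(-0.132702 - (-0.759840)) = 0.722903; f(t_2) = -0.009159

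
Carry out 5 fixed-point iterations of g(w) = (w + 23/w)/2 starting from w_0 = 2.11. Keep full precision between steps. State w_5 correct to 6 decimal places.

4.795832

w_1 = g(2.110000) = 6.505237
w_2 = g(6.505237) = 5.020425
w_3 = g(5.020425) = 4.800855
w_4 = g(4.800855) = 4.795834
w_5 = g(4.795834) = 4.795832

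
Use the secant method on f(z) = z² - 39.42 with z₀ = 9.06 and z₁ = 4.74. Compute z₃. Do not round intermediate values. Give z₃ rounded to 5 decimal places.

Secant update: z_(k+1) = z_k − f(z_k)·(z_k − z_(k-1))/(f(z_k) − f(z_(k-1))).
f(z_0) = 42.663600, f(z_1) = -16.952400
z_2 = 4.740000 - (-16.952400)·(4.740000 - 9.060000)/(-16.952400 - (42.663600)) = 5.968435; f(z_2) = -3.797786
z_3 = 5.968435 - (-3.797786)·(5.968435 - 4.740000)/(-3.797786 - (-16.952400)) = 6.323089; f(z_3) = 0.561448

6.32309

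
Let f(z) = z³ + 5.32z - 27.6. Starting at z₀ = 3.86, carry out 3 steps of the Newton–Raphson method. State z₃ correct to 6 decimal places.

2.444625

f'(z) = 3z² + 5.32
z_0 = 3.860000: f = 50.447656, f' = 50.018800 → z_1 = 3.860000 - (50.447656)/(50.018800) = 2.851426
z_1 = 2.851426: f = 10.753480, f' = 29.711892 → z_2 = 2.851426 - (10.753480)/(29.711892) = 2.489501
z_2 = 2.489501: f = 1.073115, f' = 23.912846 → z_3 = 2.489501 - (1.073115)/(23.912846) = 2.444625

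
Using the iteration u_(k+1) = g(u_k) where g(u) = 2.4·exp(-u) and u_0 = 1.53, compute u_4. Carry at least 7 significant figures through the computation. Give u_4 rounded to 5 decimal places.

u_1 = g(1.530000) = 0.519686
u_2 = g(0.519686) = 1.427298
u_3 = g(1.427298) = 0.575895
u_4 = g(0.575895) = 1.349283

1.34928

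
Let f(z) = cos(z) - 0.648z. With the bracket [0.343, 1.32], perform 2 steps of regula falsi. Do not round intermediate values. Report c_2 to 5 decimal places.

f(0.343000) = 0.719486, f(1.320000) = -0.607185
step 1: c = 0.872851, f(c) = 0.077037 > 0 → new bracket [0.872851, 1.320000]
step 2: c = 0.923196, f(c) = 0.005043 > 0 → new bracket [0.923196, 1.320000]

0.92320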